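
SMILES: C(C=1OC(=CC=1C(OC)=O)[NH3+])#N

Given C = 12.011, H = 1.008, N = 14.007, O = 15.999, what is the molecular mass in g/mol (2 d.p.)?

167.14

Molecular formula: C7H7N2O3+.
M = 7×12.011 + 7×1.008 + 2×14.007 + 3×15.999 = 167.14 g/mol.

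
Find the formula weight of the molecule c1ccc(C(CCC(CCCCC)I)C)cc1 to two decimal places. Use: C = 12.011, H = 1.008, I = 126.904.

Molecular formula: C16H25I.
M = 16×12.011 + 25×1.008 + 1×126.904 = 344.28 g/mol.

344.28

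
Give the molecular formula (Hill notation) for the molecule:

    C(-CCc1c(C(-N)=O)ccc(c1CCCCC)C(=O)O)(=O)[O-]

C16H20NO5-

Heavy atoms from the SMILES: 16 C, 1 N, 5 O.
Implicit hydrogens by atom environment:
  6 × C: 2 H each → 12
  4 × C (aromatic): no H
  3 × C: no H
  3 × O: no H
  2 × C (aromatic): 1 H each → 2
  1 × C: 3 H
  1 × N: 2 H
  1 × O: 1 H
  1 × O (charge -1): no H
  Total hydrogens = 20.
Net charge -1.
Molecular formula: C16H20NO5-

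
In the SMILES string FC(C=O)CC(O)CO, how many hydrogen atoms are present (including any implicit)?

Hydrogens are implicit in SMILES; fill each atom to its normal valence:
  3 × C: 1 H each → 3
  2 × C: 2 H each → 4
  2 × O: 1 H each → 2
  1 × F: no H
  1 × O: no H
  Total hydrogens = 9.

9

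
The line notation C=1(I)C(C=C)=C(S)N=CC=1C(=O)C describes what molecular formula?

Heavy atoms from the SMILES: 9 C, 1 I, 1 N, 1 O, 1 S.
Implicit hydrogens by atom environment:
  4 × C (aromatic): no H
  1 × C: 3 H
  1 × C: 2 H
  1 × C (aromatic): 1 H
  1 × C: 1 H
  1 × C: no H
  1 × I: no H
  1 × N (aromatic): no H
  1 × O: no H
  1 × S: 1 H
  Total hydrogens = 8.
Molecular formula: C9H8INOS

C9H8INOS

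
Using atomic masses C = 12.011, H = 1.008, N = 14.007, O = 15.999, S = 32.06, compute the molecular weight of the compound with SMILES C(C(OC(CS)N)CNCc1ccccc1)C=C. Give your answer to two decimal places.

266.40

Molecular formula: C14H22N2OS.
M = 14×12.011 + 22×1.008 + 2×14.007 + 1×15.999 + 1×32.06 = 266.40 g/mol.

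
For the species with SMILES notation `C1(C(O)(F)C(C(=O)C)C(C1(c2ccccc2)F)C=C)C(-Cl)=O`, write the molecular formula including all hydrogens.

Heavy atoms from the SMILES: 16 C, 1 Cl, 2 F, 3 O.
Implicit hydrogens by atom environment:
  5 × C (aromatic): 1 H each → 5
  4 × C: 1 H each → 4
  4 × C: no H
  2 × F: no H
  2 × O: no H
  1 × C: 3 H
  1 × C: 2 H
  1 × C (aromatic): no H
  1 × Cl: no H
  1 × O: 1 H
  Total hydrogens = 15.
Molecular formula: C16H15ClF2O3

C16H15ClF2O3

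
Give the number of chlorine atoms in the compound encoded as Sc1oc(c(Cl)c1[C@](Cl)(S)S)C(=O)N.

2

The symbol for chlorine appears 2 times in the SMILES.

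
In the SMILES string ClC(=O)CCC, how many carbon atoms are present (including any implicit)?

The symbol for carbon appears 4 times in the SMILES. (Cl is a single chlorine, not C + l.)

4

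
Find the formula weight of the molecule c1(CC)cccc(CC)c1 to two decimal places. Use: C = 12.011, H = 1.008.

134.22

Molecular formula: C10H14.
M = 10×12.011 + 14×1.008 = 134.22 g/mol.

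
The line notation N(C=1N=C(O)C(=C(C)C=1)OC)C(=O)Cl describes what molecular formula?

Heavy atoms from the SMILES: 8 C, 1 Cl, 2 N, 3 O.
Implicit hydrogens by atom environment:
  4 × C (aromatic): no H
  2 × C: 3 H each → 6
  2 × O: no H
  1 × C (aromatic): 1 H
  1 × C: no H
  1 × Cl: no H
  1 × N: 1 H
  1 × N (aromatic): no H
  1 × O: 1 H
  Total hydrogens = 9.
Molecular formula: C8H9ClN2O3

C8H9ClN2O3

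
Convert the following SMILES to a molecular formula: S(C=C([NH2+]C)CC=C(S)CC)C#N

Heavy atoms from the SMILES: 9 C, 2 N, 2 S.
Implicit hydrogens by atom environment:
  3 × C: no H
  2 × C: 3 H each → 6
  2 × C: 2 H each → 4
  2 × C: 1 H each → 2
  1 × N (charge +1): 2 H
  1 × N: no H
  1 × S: 1 H
  1 × S: no H
  Total hydrogens = 15.
Net charge +1.
Molecular formula: C9H15N2S2+

C9H15N2S2+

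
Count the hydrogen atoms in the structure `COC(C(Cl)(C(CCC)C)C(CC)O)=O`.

21

Hydrogens are implicit in SMILES; fill each atom to its normal valence:
  4 × C: 3 H each → 12
  3 × C: 2 H each → 6
  2 × C: 1 H each → 2
  2 × C: no H
  2 × O: no H
  1 × Cl: no H
  1 × O: 1 H
  Total hydrogens = 21.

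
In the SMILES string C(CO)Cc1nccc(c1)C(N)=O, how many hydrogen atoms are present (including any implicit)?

12

Hydrogens are implicit in SMILES; fill each atom to its normal valence:
  3 × C: 2 H each → 6
  3 × C (aromatic): 1 H each → 3
  2 × C (aromatic): no H
  1 × C: no H
  1 × N: 2 H
  1 × N (aromatic): no H
  1 × O: 1 H
  1 × O: no H
  Total hydrogens = 12.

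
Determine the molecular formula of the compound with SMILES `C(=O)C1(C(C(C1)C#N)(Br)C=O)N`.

C7H7BrN2O2

Heavy atoms from the SMILES: 1 Br, 7 C, 2 N, 2 O.
Implicit hydrogens by atom environment:
  3 × C: 1 H each → 3
  3 × C: no H
  2 × O: no H
  1 × Br: no H
  1 × C: 2 H
  1 × N: 2 H
  1 × N: no H
  Total hydrogens = 7.
Molecular formula: C7H7BrN2O2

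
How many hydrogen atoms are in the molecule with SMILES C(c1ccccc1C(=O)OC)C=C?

Hydrogens are implicit in SMILES; fill each atom to its normal valence:
  4 × C (aromatic): 1 H each → 4
  2 × C: 2 H each → 4
  2 × C (aromatic): no H
  2 × O: no H
  1 × C: 3 H
  1 × C: 1 H
  1 × C: no H
  Total hydrogens = 12.

12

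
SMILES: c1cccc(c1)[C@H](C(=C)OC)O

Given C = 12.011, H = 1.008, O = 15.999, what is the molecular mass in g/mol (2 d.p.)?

164.20

Molecular formula: C10H12O2.
M = 10×12.011 + 12×1.008 + 2×15.999 = 164.20 g/mol.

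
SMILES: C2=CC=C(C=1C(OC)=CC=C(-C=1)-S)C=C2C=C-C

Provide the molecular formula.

C16H16OS

Heavy atoms from the SMILES: 16 C, 1 O, 1 S.
Implicit hydrogens by atom environment:
  7 × C (aromatic): 1 H each → 7
  5 × C (aromatic): no H
  2 × C: 3 H each → 6
  2 × C: 1 H each → 2
  1 × O: no H
  1 × S: 1 H
  Total hydrogens = 16.
Molecular formula: C16H16OS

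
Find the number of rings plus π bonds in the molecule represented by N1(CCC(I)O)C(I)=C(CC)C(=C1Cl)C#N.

5

Molecular formula from the SMILES: C10H11ClI2N2O.
DoU = (2C + 2 + N − H − X)/2 = (2·10 + 2 + 2 − 11 − 3)/2 = 10/2 = 5.
(Structurally: 1 ring(s) + 4 π bond(s) = 5.)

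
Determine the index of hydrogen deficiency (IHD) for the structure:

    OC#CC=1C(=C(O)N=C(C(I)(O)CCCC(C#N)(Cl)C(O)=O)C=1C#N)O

Molecular formula from the SMILES: C15H11ClIN3O6.
DoU = (2C + 2 + N − H − X)/2 = (2·15 + 2 + 3 − 11 − 2)/2 = 22/2 = 11.
(Structurally: 1 ring(s) + 10 π bond(s) = 11.)

11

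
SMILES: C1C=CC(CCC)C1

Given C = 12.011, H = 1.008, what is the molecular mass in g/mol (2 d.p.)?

110.20

Molecular formula: C8H14.
M = 8×12.011 + 14×1.008 = 110.20 g/mol.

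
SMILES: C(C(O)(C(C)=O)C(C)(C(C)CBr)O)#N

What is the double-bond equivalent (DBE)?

3

Molecular formula from the SMILES: C9H14BrNO3.
DoU = (2C + 2 + N − H − X)/2 = (2·9 + 2 + 1 − 14 − 1)/2 = 6/2 = 3.
(Structurally: 0 ring(s) + 3 π bond(s) = 3.)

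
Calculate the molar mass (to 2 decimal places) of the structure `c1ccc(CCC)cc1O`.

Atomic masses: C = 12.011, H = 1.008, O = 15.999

Molecular formula: C9H12O.
M = 9×12.011 + 12×1.008 + 1×15.999 = 136.19 g/mol.

136.19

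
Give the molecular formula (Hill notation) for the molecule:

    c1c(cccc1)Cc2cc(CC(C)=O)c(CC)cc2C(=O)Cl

Heavy atoms from the SMILES: 19 C, 1 Cl, 2 O.
Implicit hydrogens by atom environment:
  7 × C (aromatic): 1 H each → 7
  5 × C (aromatic): no H
  3 × C: 2 H each → 6
  2 × C: 3 H each → 6
  2 × C: no H
  2 × O: no H
  1 × Cl: no H
  Total hydrogens = 19.
Molecular formula: C19H19ClO2

C19H19ClO2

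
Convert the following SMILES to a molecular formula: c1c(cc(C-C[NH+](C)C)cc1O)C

Heavy atoms from the SMILES: 11 C, 1 N, 1 O.
Implicit hydrogens by atom environment:
  3 × C: 3 H each → 9
  3 × C (aromatic): 1 H each → 3
  3 × C (aromatic): no H
  2 × C: 2 H each → 4
  1 × N (charge +1): 1 H
  1 × O: 1 H
  Total hydrogens = 18.
Net charge +1.
Molecular formula: C11H18NO+

C11H18NO+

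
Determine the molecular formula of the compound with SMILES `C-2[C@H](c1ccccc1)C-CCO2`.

Heavy atoms from the SMILES: 11 C, 1 O.
Implicit hydrogens by atom environment:
  5 × C (aromatic): 1 H each → 5
  4 × C: 2 H each → 8
  1 × C: 1 H
  1 × C (aromatic): no H
  1 × O: no H
  Total hydrogens = 14.
Molecular formula: C11H14O

C11H14O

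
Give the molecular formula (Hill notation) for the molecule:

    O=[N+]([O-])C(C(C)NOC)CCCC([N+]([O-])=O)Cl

Heavy atoms from the SMILES: 8 C, 1 Cl, 3 N, 5 O.
Implicit hydrogens by atom environment:
  3 × C: 2 H each → 6
  3 × C: 1 H each → 3
  3 × O: no H
  2 × C: 3 H each → 6
  2 × N (charge +1): no H
  2 × O (charge -1): no H
  1 × Cl: no H
  1 × N: 1 H
  Total hydrogens = 16.
Molecular formula: C8H16ClN3O5

C8H16ClN3O5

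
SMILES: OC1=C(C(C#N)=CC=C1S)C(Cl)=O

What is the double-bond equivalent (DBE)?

7

Molecular formula from the SMILES: C8H4ClNO2S.
DoU = (2C + 2 + N − H − X)/2 = (2·8 + 2 + 1 − 4 − 1)/2 = 14/2 = 7.
(Structurally: 1 ring(s) + 6 π bond(s) = 7.)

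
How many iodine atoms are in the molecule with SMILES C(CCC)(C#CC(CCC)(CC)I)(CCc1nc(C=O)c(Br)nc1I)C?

2

The symbol for iodine appears 2 times in the SMILES.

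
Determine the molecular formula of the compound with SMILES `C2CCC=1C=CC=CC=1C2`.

Heavy atoms from the SMILES: 10 C.
Implicit hydrogens by atom environment:
  4 × C: 2 H each → 8
  4 × C (aromatic): 1 H each → 4
  2 × C (aromatic): no H
  Total hydrogens = 12.
Molecular formula: C10H12

C10H12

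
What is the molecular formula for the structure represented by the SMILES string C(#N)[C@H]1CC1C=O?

Heavy atoms from the SMILES: 5 C, 1 N, 1 O.
Implicit hydrogens by atom environment:
  3 × C: 1 H each → 3
  1 × C: 2 H
  1 × C: no H
  1 × N: no H
  1 × O: no H
  Total hydrogens = 5.
Molecular formula: C5H5NO

C5H5NO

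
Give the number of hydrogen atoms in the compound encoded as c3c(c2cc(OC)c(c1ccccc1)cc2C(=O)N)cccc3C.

Hydrogens are implicit in SMILES; fill each atom to its normal valence:
  11 × C (aromatic): 1 H each → 11
  7 × C (aromatic): no H
  2 × C: 3 H each → 6
  2 × O: no H
  1 × C: no H
  1 × N: 2 H
  Total hydrogens = 19.

19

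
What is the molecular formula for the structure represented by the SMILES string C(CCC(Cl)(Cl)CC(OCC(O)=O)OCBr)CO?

C10H17BrCl2O5

Heavy atoms from the SMILES: 1 Br, 10 C, 2 Cl, 5 O.
Implicit hydrogens by atom environment:
  7 × C: 2 H each → 14
  3 × O: no H
  2 × C: no H
  2 × Cl: no H
  2 × O: 1 H each → 2
  1 × Br: no H
  1 × C: 1 H
  Total hydrogens = 17.
Molecular formula: C10H17BrCl2O5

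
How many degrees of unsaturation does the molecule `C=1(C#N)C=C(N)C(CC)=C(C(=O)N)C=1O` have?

Molecular formula from the SMILES: C10H11N3O2.
DoU = (2C + 2 + N − H − X)/2 = (2·10 + 2 + 3 − 11 − 0)/2 = 14/2 = 7.
(Structurally: 1 ring(s) + 6 π bond(s) = 7.)

7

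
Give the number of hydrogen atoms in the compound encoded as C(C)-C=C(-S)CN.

11

Hydrogens are implicit in SMILES; fill each atom to its normal valence:
  2 × C: 2 H each → 4
  1 × C: 3 H
  1 × C: 1 H
  1 × C: no H
  1 × N: 2 H
  1 × S: 1 H
  Total hydrogens = 11.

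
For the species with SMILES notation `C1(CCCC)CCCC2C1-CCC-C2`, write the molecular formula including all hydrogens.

Heavy atoms from the SMILES: 14 C.
Implicit hydrogens by atom environment:
  10 × C: 2 H each → 20
  3 × C: 1 H each → 3
  1 × C: 3 H
  Total hydrogens = 26.
Molecular formula: C14H26

C14H26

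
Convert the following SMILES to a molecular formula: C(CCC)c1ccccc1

Heavy atoms from the SMILES: 10 C.
Implicit hydrogens by atom environment:
  5 × C (aromatic): 1 H each → 5
  3 × C: 2 H each → 6
  1 × C: 3 H
  1 × C (aromatic): no H
  Total hydrogens = 14.
Molecular formula: C10H14

C10H14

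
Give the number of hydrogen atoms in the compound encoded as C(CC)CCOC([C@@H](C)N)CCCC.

27

Hydrogens are implicit in SMILES; fill each atom to its normal valence:
  7 × C: 2 H each → 14
  3 × C: 3 H each → 9
  2 × C: 1 H each → 2
  1 × N: 2 H
  1 × O: no H
  Total hydrogens = 27.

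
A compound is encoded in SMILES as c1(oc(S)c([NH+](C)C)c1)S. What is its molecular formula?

C6H10NOS2+

Heavy atoms from the SMILES: 6 C, 1 N, 1 O, 2 S.
Implicit hydrogens by atom environment:
  3 × C (aromatic): no H
  2 × C: 3 H each → 6
  2 × S: 1 H each → 2
  1 × C (aromatic): 1 H
  1 × N (charge +1): 1 H
  1 × O (aromatic): no H
  Total hydrogens = 10.
Net charge +1.
Molecular formula: C6H10NOS2+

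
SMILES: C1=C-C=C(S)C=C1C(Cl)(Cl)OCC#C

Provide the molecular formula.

C10H8Cl2OS

Heavy atoms from the SMILES: 10 C, 2 Cl, 1 O, 1 S.
Implicit hydrogens by atom environment:
  4 × C (aromatic): 1 H each → 4
  2 × C (aromatic): no H
  2 × C: no H
  2 × Cl: no H
  1 × C: 2 H
  1 × C: 1 H
  1 × O: no H
  1 × S: 1 H
  Total hydrogens = 8.
Molecular formula: C10H8Cl2OS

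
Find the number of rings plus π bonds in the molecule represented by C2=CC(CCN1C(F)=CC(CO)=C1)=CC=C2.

Molecular formula from the SMILES: C13H14FNO.
DoU = (2C + 2 + N − H − X)/2 = (2·13 + 2 + 1 − 14 − 1)/2 = 14/2 = 7.
(Structurally: 2 ring(s) + 5 π bond(s) = 7.)

7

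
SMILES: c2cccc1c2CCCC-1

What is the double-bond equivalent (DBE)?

5

Molecular formula from the SMILES: C10H12.
DoU = (2C + 2 + N − H − X)/2 = (2·10 + 2 + 0 − 12 − 0)/2 = 10/2 = 5.
(Structurally: 2 ring(s) + 3 π bond(s) = 5.)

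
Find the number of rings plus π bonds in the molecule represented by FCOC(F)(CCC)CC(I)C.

0

Molecular formula from the SMILES: C8H15F2IO.
DoU = (2C + 2 + N − H − X)/2 = (2·8 + 2 + 0 − 15 − 3)/2 = 0/2 = 0.
(Structurally: 0 ring(s) + 0 π bond(s) = 0.)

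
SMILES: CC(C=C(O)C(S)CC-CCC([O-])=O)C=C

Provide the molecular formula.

C12H19O3S-

Heavy atoms from the SMILES: 12 C, 3 O, 1 S.
Implicit hydrogens by atom environment:
  5 × C: 2 H each → 10
  4 × C: 1 H each → 4
  2 × C: no H
  1 × C: 3 H
  1 × O: 1 H
  1 × O: no H
  1 × O (charge -1): no H
  1 × S: 1 H
  Total hydrogens = 19.
Net charge -1.
Molecular formula: C12H19O3S-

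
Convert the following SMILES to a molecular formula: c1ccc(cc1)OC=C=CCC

C11H12O

Heavy atoms from the SMILES: 11 C, 1 O.
Implicit hydrogens by atom environment:
  5 × C (aromatic): 1 H each → 5
  2 × C: 1 H each → 2
  1 × C: 3 H
  1 × C: 2 H
  1 × C: no H
  1 × C (aromatic): no H
  1 × O: no H
  Total hydrogens = 12.
Molecular formula: C11H12O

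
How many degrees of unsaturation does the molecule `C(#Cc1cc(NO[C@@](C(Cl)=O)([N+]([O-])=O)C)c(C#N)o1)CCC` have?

Molecular formula from the SMILES: C13H12ClN3O5.
DoU = (2C + 2 + N − H − X)/2 = (2·13 + 2 + 3 − 12 − 1)/2 = 18/2 = 9.
(Structurally: 1 ring(s) + 8 π bond(s) = 9.)

9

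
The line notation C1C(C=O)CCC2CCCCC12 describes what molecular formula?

Heavy atoms from the SMILES: 11 C, 1 O.
Implicit hydrogens by atom environment:
  7 × C: 2 H each → 14
  4 × C: 1 H each → 4
  1 × O: no H
  Total hydrogens = 18.
Molecular formula: C11H18O

C11H18O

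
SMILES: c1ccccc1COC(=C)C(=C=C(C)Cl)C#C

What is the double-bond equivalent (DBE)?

9

Molecular formula from the SMILES: C15H13ClO.
DoU = (2C + 2 + N − H − X)/2 = (2·15 + 2 + 0 − 13 − 1)/2 = 18/2 = 9.
(Structurally: 1 ring(s) + 8 π bond(s) = 9.)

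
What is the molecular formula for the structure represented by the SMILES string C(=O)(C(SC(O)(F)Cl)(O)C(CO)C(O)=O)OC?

Heavy atoms from the SMILES: 7 C, 1 Cl, 1 F, 7 O, 1 S.
Implicit hydrogens by atom environment:
  4 × C: no H
  4 × O: 1 H each → 4
  3 × O: no H
  1 × C: 3 H
  1 × C: 2 H
  1 × C: 1 H
  1 × Cl: no H
  1 × F: no H
  1 × S: no H
  Total hydrogens = 10.
Molecular formula: C7H10ClFO7S

C7H10ClFO7S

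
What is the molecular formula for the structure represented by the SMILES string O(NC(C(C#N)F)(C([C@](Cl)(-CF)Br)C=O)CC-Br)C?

C10H13Br2ClF2N2O2

Heavy atoms from the SMILES: 2 Br, 10 C, 1 Cl, 2 F, 2 N, 2 O.
Implicit hydrogens by atom environment:
  3 × C: 2 H each → 6
  3 × C: 1 H each → 3
  3 × C: no H
  2 × Br: no H
  2 × F: no H
  2 × O: no H
  1 × C: 3 H
  1 × Cl: no H
  1 × N: 1 H
  1 × N: no H
  Total hydrogens = 13.
Molecular formula: C10H13Br2ClF2N2O2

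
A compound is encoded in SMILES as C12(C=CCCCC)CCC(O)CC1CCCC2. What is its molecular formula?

Heavy atoms from the SMILES: 16 C, 1 O.
Implicit hydrogens by atom environment:
  10 × C: 2 H each → 20
  4 × C: 1 H each → 4
  1 × C: 3 H
  1 × C: no H
  1 × O: 1 H
  Total hydrogens = 28.
Molecular formula: C16H28O

C16H28O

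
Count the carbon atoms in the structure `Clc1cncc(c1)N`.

5

The symbol for carbon appears 5 times in the SMILES. Lowercase c denotes aromatic carbon and counts toward C.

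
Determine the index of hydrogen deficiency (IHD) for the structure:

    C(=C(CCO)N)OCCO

Molecular formula from the SMILES: C6H13NO3.
DoU = (2C + 2 + N − H − X)/2 = (2·6 + 2 + 1 − 13 − 0)/2 = 2/2 = 1.
(Structurally: 0 ring(s) + 1 π bond(s) = 1.)

1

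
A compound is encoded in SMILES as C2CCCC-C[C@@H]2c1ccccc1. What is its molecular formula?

Heavy atoms from the SMILES: 13 C.
Implicit hydrogens by atom environment:
  6 × C: 2 H each → 12
  5 × C (aromatic): 1 H each → 5
  1 × C: 1 H
  1 × C (aromatic): no H
  Total hydrogens = 18.
Molecular formula: C13H18

C13H18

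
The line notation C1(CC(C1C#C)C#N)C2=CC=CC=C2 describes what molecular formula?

Heavy atoms from the SMILES: 13 C, 1 N.
Implicit hydrogens by atom environment:
  5 × C (aromatic): 1 H each → 5
  4 × C: 1 H each → 4
  2 × C: no H
  1 × C: 2 H
  1 × C (aromatic): no H
  1 × N: no H
  Total hydrogens = 11.
Molecular formula: C13H11N

C13H11N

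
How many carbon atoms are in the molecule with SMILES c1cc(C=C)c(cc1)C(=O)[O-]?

The symbol for carbon appears 9 times in the SMILES. Lowercase c denotes aromatic carbon and counts toward C.

9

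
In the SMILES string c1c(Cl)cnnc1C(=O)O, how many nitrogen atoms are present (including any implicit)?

2

The symbol for nitrogen appears 2 times in the SMILES.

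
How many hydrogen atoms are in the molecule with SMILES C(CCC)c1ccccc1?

14

Hydrogens are implicit in SMILES; fill each atom to its normal valence:
  5 × C (aromatic): 1 H each → 5
  3 × C: 2 H each → 6
  1 × C: 3 H
  1 × C (aromatic): no H
  Total hydrogens = 14.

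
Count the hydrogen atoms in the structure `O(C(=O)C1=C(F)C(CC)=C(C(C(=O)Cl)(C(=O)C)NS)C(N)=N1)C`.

15

Hydrogens are implicit in SMILES; fill each atom to its normal valence:
  5 × C (aromatic): no H
  4 × C: no H
  4 × O: no H
  3 × C: 3 H each → 9
  1 × C: 2 H
  1 × Cl: no H
  1 × F: no H
  1 × N: 2 H
  1 × N: 1 H
  1 × N (aromatic): no H
  1 × S: 1 H
  Total hydrogens = 15.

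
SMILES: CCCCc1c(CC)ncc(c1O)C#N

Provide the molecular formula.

C12H16N2O

Heavy atoms from the SMILES: 12 C, 2 N, 1 O.
Implicit hydrogens by atom environment:
  4 × C: 2 H each → 8
  4 × C (aromatic): no H
  2 × C: 3 H each → 6
  1 × C (aromatic): 1 H
  1 × C: no H
  1 × N (aromatic): no H
  1 × N: no H
  1 × O: 1 H
  Total hydrogens = 16.
Molecular formula: C12H16N2O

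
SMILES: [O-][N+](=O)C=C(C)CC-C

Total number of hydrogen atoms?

Hydrogens are implicit in SMILES; fill each atom to its normal valence:
  2 × C: 3 H each → 6
  2 × C: 2 H each → 4
  1 × C: 1 H
  1 × C: no H
  1 × N (charge +1): no H
  1 × O: no H
  1 × O (charge -1): no H
  Total hydrogens = 11.

11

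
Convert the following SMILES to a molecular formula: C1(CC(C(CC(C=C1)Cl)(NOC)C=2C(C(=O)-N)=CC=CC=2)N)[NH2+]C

Heavy atoms from the SMILES: 17 C, 1 Cl, 4 N, 2 O.
Implicit hydrogens by atom environment:
  5 × C: 1 H each → 5
  4 × C (aromatic): 1 H each → 4
  2 × C: 3 H each → 6
  2 × C: 2 H each → 4
  2 × C: no H
  2 × C (aromatic): no H
  2 × N: 2 H each → 4
  2 × O: no H
  1 × Cl: no H
  1 × N (charge +1): 2 H
  1 × N: 1 H
  Total hydrogens = 26.
Net charge +1.
Molecular formula: C17H26ClN4O2+

C17H26ClN4O2+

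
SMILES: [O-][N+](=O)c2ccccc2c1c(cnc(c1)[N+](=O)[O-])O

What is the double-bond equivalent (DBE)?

10

Molecular formula from the SMILES: C11H7N3O5.
DoU = (2C + 2 + N − H − X)/2 = (2·11 + 2 + 3 − 7 − 0)/2 = 20/2 = 10.
(Structurally: 2 ring(s) + 8 π bond(s) = 10.)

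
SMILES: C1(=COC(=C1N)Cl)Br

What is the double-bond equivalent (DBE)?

Molecular formula from the SMILES: C4H3BrClNO.
DoU = (2C + 2 + N − H − X)/2 = (2·4 + 2 + 1 − 3 − 2)/2 = 6/2 = 3.
(Structurally: 1 ring(s) + 2 π bond(s) = 3.)

3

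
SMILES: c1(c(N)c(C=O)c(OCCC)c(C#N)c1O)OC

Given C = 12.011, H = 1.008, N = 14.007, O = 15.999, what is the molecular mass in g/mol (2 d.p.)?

250.25

Molecular formula: C12H14N2O4.
M = 12×12.011 + 14×1.008 + 2×14.007 + 4×15.999 = 250.25 g/mol.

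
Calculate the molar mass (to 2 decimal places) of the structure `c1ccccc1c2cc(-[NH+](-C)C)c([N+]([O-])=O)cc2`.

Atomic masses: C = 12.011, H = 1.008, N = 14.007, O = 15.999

243.29

Molecular formula: C14H15N2O2+.
M = 14×12.011 + 15×1.008 + 2×14.007 + 2×15.999 = 243.29 g/mol.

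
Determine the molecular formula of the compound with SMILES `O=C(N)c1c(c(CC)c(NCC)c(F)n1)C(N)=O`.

C11H15FN4O2

Heavy atoms from the SMILES: 11 C, 1 F, 4 N, 2 O.
Implicit hydrogens by atom environment:
  5 × C (aromatic): no H
  2 × C: 3 H each → 6
  2 × C: 2 H each → 4
  2 × C: no H
  2 × N: 2 H each → 4
  2 × O: no H
  1 × F: no H
  1 × N: 1 H
  1 × N (aromatic): no H
  Total hydrogens = 15.
Molecular formula: C11H15FN4O2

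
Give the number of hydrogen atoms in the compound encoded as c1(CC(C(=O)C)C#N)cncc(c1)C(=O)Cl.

Hydrogens are implicit in SMILES; fill each atom to its normal valence:
  3 × C (aromatic): 1 H each → 3
  3 × C: no H
  2 × C (aromatic): no H
  2 × O: no H
  1 × C: 3 H
  1 × C: 2 H
  1 × C: 1 H
  1 × Cl: no H
  1 × N (aromatic): no H
  1 × N: no H
  Total hydrogens = 9.

9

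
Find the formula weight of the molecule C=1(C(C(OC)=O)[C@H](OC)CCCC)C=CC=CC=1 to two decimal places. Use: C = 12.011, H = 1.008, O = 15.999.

250.34

Molecular formula: C15H22O3.
M = 15×12.011 + 22×1.008 + 3×15.999 = 250.34 g/mol.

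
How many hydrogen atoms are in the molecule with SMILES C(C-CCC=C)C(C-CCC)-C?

24

Hydrogens are implicit in SMILES; fill each atom to its normal valence:
  8 × C: 2 H each → 16
  2 × C: 3 H each → 6
  2 × C: 1 H each → 2
  Total hydrogens = 24.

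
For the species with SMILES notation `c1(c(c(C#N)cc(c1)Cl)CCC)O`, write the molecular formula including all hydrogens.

Heavy atoms from the SMILES: 10 C, 1 Cl, 1 N, 1 O.
Implicit hydrogens by atom environment:
  4 × C (aromatic): no H
  2 × C: 2 H each → 4
  2 × C (aromatic): 1 H each → 2
  1 × C: 3 H
  1 × C: no H
  1 × Cl: no H
  1 × N: no H
  1 × O: 1 H
  Total hydrogens = 10.
Molecular formula: C10H10ClNO

C10H10ClNO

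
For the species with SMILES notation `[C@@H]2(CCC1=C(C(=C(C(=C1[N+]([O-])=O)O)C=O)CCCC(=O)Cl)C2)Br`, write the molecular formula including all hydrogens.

Heavy atoms from the SMILES: 1 Br, 15 C, 1 Cl, 1 N, 5 O.
Implicit hydrogens by atom environment:
  6 × C: 2 H each → 12
  6 × C (aromatic): no H
  3 × O: no H
  2 × C: 1 H each → 2
  1 × Br: no H
  1 × C: no H
  1 × Cl: no H
  1 × N (charge +1): no H
  1 × O: 1 H
  1 × O (charge -1): no H
  Total hydrogens = 15.
Molecular formula: C15H15BrClNO5

C15H15BrClNO5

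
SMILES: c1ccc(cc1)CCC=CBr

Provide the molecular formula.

Heavy atoms from the SMILES: 1 Br, 10 C.
Implicit hydrogens by atom environment:
  5 × C (aromatic): 1 H each → 5
  2 × C: 2 H each → 4
  2 × C: 1 H each → 2
  1 × Br: no H
  1 × C (aromatic): no H
  Total hydrogens = 11.
Molecular formula: C10H11Br

C10H11Br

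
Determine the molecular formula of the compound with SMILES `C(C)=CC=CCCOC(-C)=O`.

Heavy atoms from the SMILES: 9 C, 2 O.
Implicit hydrogens by atom environment:
  4 × C: 1 H each → 4
  2 × C: 3 H each → 6
  2 × C: 2 H each → 4
  2 × O: no H
  1 × C: no H
  Total hydrogens = 14.
Molecular formula: C9H14O2

C9H14O2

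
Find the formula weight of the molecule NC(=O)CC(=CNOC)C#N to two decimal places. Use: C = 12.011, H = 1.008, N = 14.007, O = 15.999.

155.16

Molecular formula: C6H9N3O2.
M = 6×12.011 + 9×1.008 + 3×14.007 + 2×15.999 = 155.16 g/mol.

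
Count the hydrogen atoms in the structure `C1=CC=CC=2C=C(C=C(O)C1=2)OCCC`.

14

Hydrogens are implicit in SMILES; fill each atom to its normal valence:
  6 × C (aromatic): 1 H each → 6
  4 × C (aromatic): no H
  2 × C: 2 H each → 4
  1 × C: 3 H
  1 × O: 1 H
  1 × O: no H
  Total hydrogens = 14.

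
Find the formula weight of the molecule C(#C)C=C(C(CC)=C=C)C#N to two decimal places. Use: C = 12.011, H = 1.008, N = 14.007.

143.19

Molecular formula: C10H9N.
M = 10×12.011 + 9×1.008 + 1×14.007 = 143.19 g/mol.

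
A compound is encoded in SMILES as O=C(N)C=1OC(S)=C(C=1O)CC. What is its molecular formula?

Heavy atoms from the SMILES: 7 C, 1 N, 3 O, 1 S.
Implicit hydrogens by atom environment:
  4 × C (aromatic): no H
  1 × C: 3 H
  1 × C: 2 H
  1 × C: no H
  1 × N: 2 H
  1 × O: 1 H
  1 × O (aromatic): no H
  1 × O: no H
  1 × S: 1 H
  Total hydrogens = 9.
Molecular formula: C7H9NO3S

C7H9NO3S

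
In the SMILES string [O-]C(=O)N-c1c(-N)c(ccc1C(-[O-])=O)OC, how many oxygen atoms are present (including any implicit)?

5

The symbol for oxygen appears 5 times in the SMILES.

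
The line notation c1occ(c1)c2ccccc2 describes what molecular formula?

C10H8O

Heavy atoms from the SMILES: 10 C, 1 O.
Implicit hydrogens by atom environment:
  8 × C (aromatic): 1 H each → 8
  2 × C (aromatic): no H
  1 × O (aromatic): no H
  Total hydrogens = 8.
Molecular formula: C10H8O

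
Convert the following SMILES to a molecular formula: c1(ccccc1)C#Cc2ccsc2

Heavy atoms from the SMILES: 12 C, 1 S.
Implicit hydrogens by atom environment:
  8 × C (aromatic): 1 H each → 8
  2 × C (aromatic): no H
  2 × C: no H
  1 × S (aromatic): no H
  Total hydrogens = 8.
Molecular formula: C12H8S

C12H8S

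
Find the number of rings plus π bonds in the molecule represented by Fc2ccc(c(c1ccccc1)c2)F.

8

Molecular formula from the SMILES: C12H8F2.
DoU = (2C + 2 + N − H − X)/2 = (2·12 + 2 + 0 − 8 − 2)/2 = 16/2 = 8.
(Structurally: 2 ring(s) + 6 π bond(s) = 8.)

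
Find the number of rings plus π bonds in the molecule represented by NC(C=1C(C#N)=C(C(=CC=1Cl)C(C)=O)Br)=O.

Molecular formula from the SMILES: C10H6BrClN2O2.
DoU = (2C + 2 + N − H − X)/2 = (2·10 + 2 + 2 − 6 − 2)/2 = 16/2 = 8.
(Structurally: 1 ring(s) + 7 π bond(s) = 8.)

8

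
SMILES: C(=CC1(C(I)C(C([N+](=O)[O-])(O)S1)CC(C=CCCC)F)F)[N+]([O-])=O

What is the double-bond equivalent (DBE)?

Molecular formula from the SMILES: C13H17F2IN2O5S.
DoU = (2C + 2 + N − H − X)/2 = (2·13 + 2 + 2 − 17 − 3)/2 = 10/2 = 5.
(Structurally: 1 ring(s) + 4 π bond(s) = 5.)

5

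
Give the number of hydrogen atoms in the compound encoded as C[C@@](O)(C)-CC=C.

Hydrogens are implicit in SMILES; fill each atom to its normal valence:
  2 × C: 3 H each → 6
  2 × C: 2 H each → 4
  1 × C: 1 H
  1 × C: no H
  1 × O: 1 H
  Total hydrogens = 12.

12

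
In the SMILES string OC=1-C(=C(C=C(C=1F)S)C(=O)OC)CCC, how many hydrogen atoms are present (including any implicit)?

13

Hydrogens are implicit in SMILES; fill each atom to its normal valence:
  5 × C (aromatic): no H
  2 × C: 3 H each → 6
  2 × C: 2 H each → 4
  2 × O: no H
  1 × C (aromatic): 1 H
  1 × C: no H
  1 × F: no H
  1 × O: 1 H
  1 × S: 1 H
  Total hydrogens = 13.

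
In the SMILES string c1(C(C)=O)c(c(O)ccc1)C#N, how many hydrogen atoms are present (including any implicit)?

7

Hydrogens are implicit in SMILES; fill each atom to its normal valence:
  3 × C (aromatic): 1 H each → 3
  3 × C (aromatic): no H
  2 × C: no H
  1 × C: 3 H
  1 × N: no H
  1 × O: 1 H
  1 × O: no H
  Total hydrogens = 7.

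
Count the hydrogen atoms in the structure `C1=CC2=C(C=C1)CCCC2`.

12

Hydrogens are implicit in SMILES; fill each atom to its normal valence:
  4 × C: 2 H each → 8
  4 × C (aromatic): 1 H each → 4
  2 × C (aromatic): no H
  Total hydrogens = 12.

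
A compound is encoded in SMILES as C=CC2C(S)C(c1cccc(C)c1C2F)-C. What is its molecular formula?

Heavy atoms from the SMILES: 14 C, 1 F, 1 S.
Implicit hydrogens by atom environment:
  5 × C: 1 H each → 5
  3 × C (aromatic): 1 H each → 3
  3 × C (aromatic): no H
  2 × C: 3 H each → 6
  1 × C: 2 H
  1 × F: no H
  1 × S: 1 H
  Total hydrogens = 17.
Molecular formula: C14H17FS

C14H17FS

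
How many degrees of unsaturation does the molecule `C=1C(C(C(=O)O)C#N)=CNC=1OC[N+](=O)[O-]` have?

7

Molecular formula from the SMILES: C8H7N3O5.
DoU = (2C + 2 + N − H − X)/2 = (2·8 + 2 + 3 − 7 − 0)/2 = 14/2 = 7.
(Structurally: 1 ring(s) + 6 π bond(s) = 7.)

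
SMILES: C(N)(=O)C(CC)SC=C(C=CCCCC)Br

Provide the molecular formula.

C12H20BrNOS

Heavy atoms from the SMILES: 1 Br, 12 C, 1 N, 1 O, 1 S.
Implicit hydrogens by atom environment:
  4 × C: 2 H each → 8
  4 × C: 1 H each → 4
  2 × C: 3 H each → 6
  2 × C: no H
  1 × Br: no H
  1 × N: 2 H
  1 × O: no H
  1 × S: no H
  Total hydrogens = 20.
Molecular formula: C12H20BrNOS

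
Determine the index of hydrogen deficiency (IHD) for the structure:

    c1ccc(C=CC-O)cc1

Molecular formula from the SMILES: C9H10O.
DoU = (2C + 2 + N − H − X)/2 = (2·9 + 2 + 0 − 10 − 0)/2 = 10/2 = 5.
(Structurally: 1 ring(s) + 4 π bond(s) = 5.)

5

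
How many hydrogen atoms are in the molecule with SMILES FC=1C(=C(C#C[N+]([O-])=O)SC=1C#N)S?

Hydrogens are implicit in SMILES; fill each atom to its normal valence:
  4 × C (aromatic): no H
  3 × C: no H
  1 × F: no H
  1 × N: no H
  1 × N (charge +1): no H
  1 × O: no H
  1 × O (charge -1): no H
  1 × S: 1 H
  1 × S (aromatic): no H
  Total hydrogens = 1.

1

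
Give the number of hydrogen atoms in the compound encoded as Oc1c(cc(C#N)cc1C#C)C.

7

Hydrogens are implicit in SMILES; fill each atom to its normal valence:
  4 × C (aromatic): no H
  2 × C (aromatic): 1 H each → 2
  2 × C: no H
  1 × C: 3 H
  1 × C: 1 H
  1 × N: no H
  1 × O: 1 H
  Total hydrogens = 7.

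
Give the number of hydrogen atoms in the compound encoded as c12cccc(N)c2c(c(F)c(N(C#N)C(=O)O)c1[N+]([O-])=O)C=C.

Hydrogens are implicit in SMILES; fill each atom to its normal valence:
  7 × C (aromatic): no H
  3 × C (aromatic): 1 H each → 3
  2 × C: no H
  2 × N: no H
  2 × O: no H
  1 × C: 2 H
  1 × C: 1 H
  1 × F: no H
  1 × N: 2 H
  1 × N (charge +1): no H
  1 × O: 1 H
  1 × O (charge -1): no H
  Total hydrogens = 9.

9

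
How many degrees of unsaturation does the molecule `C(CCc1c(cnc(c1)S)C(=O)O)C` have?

Molecular formula from the SMILES: C10H13NO2S.
DoU = (2C + 2 + N − H − X)/2 = (2·10 + 2 + 1 − 13 − 0)/2 = 10/2 = 5.
(Structurally: 1 ring(s) + 4 π bond(s) = 5.)

5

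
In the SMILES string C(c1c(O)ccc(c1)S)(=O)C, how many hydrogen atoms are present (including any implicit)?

8

Hydrogens are implicit in SMILES; fill each atom to its normal valence:
  3 × C (aromatic): 1 H each → 3
  3 × C (aromatic): no H
  1 × C: 3 H
  1 × C: no H
  1 × O: 1 H
  1 × O: no H
  1 × S: 1 H
  Total hydrogens = 8.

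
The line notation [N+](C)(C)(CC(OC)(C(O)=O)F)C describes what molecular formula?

Heavy atoms from the SMILES: 7 C, 1 F, 1 N, 3 O.
Implicit hydrogens by atom environment:
  4 × C: 3 H each → 12
  2 × C: no H
  2 × O: no H
  1 × C: 2 H
  1 × F: no H
  1 × N (charge +1): no H
  1 × O: 1 H
  Total hydrogens = 15.
Net charge +1.
Molecular formula: C7H15FNO3+

C7H15FNO3+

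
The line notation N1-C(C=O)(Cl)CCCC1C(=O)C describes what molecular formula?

C8H12ClNO2

Heavy atoms from the SMILES: 8 C, 1 Cl, 1 N, 2 O.
Implicit hydrogens by atom environment:
  3 × C: 2 H each → 6
  2 × C: 1 H each → 2
  2 × C: no H
  2 × O: no H
  1 × C: 3 H
  1 × Cl: no H
  1 × N: 1 H
  Total hydrogens = 12.
Molecular formula: C8H12ClNO2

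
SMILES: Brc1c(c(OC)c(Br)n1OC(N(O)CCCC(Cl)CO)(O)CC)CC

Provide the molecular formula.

C15H25Br2ClN2O5

Heavy atoms from the SMILES: 2 Br, 15 C, 1 Cl, 2 N, 5 O.
Implicit hydrogens by atom environment:
  6 × C: 2 H each → 12
  4 × C (aromatic): no H
  3 × C: 3 H each → 9
  3 × O: 1 H each → 3
  2 × Br: no H
  2 × O: no H
  1 × C: 1 H
  1 × C: no H
  1 × Cl: no H
  1 × N (aromatic): no H
  1 × N: no H
  Total hydrogens = 25.
Molecular formula: C15H25Br2ClN2O5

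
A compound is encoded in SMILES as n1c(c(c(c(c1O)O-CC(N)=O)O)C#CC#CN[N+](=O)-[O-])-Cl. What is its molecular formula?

Heavy atoms from the SMILES: 11 C, 1 Cl, 4 N, 6 O.
Implicit hydrogens by atom environment:
  5 × C (aromatic): no H
  5 × C: no H
  3 × O: no H
  2 × O: 1 H each → 2
  1 × C: 2 H
  1 × Cl: no H
  1 × N: 2 H
  1 × N: 1 H
  1 × N (aromatic): no H
  1 × N (charge +1): no H
  1 × O (charge -1): no H
  Total hydrogens = 7.
Molecular formula: C11H7ClN4O6

C11H7ClN4O6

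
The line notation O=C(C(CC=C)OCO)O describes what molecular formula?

Heavy atoms from the SMILES: 6 C, 4 O.
Implicit hydrogens by atom environment:
  3 × C: 2 H each → 6
  2 × C: 1 H each → 2
  2 × O: 1 H each → 2
  2 × O: no H
  1 × C: no H
  Total hydrogens = 10.
Molecular formula: C6H10O4

C6H10O4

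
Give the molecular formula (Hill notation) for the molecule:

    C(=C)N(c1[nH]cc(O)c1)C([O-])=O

C7H7N2O3-

Heavy atoms from the SMILES: 7 C, 2 N, 3 O.
Implicit hydrogens by atom environment:
  2 × C (aromatic): 1 H each → 2
  2 × C (aromatic): no H
  1 × C: 2 H
  1 × C: 1 H
  1 × C: no H
  1 × N (aromatic): 1 H
  1 × N: no H
  1 × O: 1 H
  1 × O: no H
  1 × O (charge -1): no H
  Total hydrogens = 7.
Net charge -1.
Molecular formula: C7H7N2O3-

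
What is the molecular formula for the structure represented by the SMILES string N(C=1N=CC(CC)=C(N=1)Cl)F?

Heavy atoms from the SMILES: 6 C, 1 Cl, 1 F, 3 N.
Implicit hydrogens by atom environment:
  3 × C (aromatic): no H
  2 × N (aromatic): no H
  1 × C: 3 H
  1 × C: 2 H
  1 × C (aromatic): 1 H
  1 × Cl: no H
  1 × F: no H
  1 × N: 1 H
  Total hydrogens = 7.
Molecular formula: C6H7ClFN3

C6H7ClFN3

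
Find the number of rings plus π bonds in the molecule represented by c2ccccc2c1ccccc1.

Molecular formula from the SMILES: C12H10.
DoU = (2C + 2 + N − H − X)/2 = (2·12 + 2 + 0 − 10 − 0)/2 = 16/2 = 8.
(Structurally: 2 ring(s) + 6 π bond(s) = 8.)

8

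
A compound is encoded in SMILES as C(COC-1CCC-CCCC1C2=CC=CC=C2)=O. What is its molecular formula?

C16H22O2

Heavy atoms from the SMILES: 16 C, 2 O.
Implicit hydrogens by atom environment:
  7 × C: 2 H each → 14
  5 × C (aromatic): 1 H each → 5
  3 × C: 1 H each → 3
  2 × O: no H
  1 × C (aromatic): no H
  Total hydrogens = 22.
Molecular formula: C16H22O2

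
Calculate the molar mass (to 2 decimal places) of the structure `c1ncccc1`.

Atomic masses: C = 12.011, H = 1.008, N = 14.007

Molecular formula: C5H5N.
M = 5×12.011 + 5×1.008 + 1×14.007 = 79.10 g/mol.

79.10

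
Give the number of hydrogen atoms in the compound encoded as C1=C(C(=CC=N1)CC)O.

9

Hydrogens are implicit in SMILES; fill each atom to its normal valence:
  3 × C (aromatic): 1 H each → 3
  2 × C (aromatic): no H
  1 × C: 3 H
  1 × C: 2 H
  1 × N (aromatic): no H
  1 × O: 1 H
  Total hydrogens = 9.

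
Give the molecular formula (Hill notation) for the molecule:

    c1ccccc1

C6H6

Heavy atoms from the SMILES: 6 C.
Implicit hydrogens by atom environment:
  6 × C (aromatic): 1 H each → 6
  Total hydrogens = 6.
Molecular formula: C6H6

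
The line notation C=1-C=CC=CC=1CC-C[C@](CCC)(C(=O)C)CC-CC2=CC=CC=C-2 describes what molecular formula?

C24H32O

Heavy atoms from the SMILES: 24 C, 1 O.
Implicit hydrogens by atom environment:
  10 × C (aromatic): 1 H each → 10
  8 × C: 2 H each → 16
  2 × C: 3 H each → 6
  2 × C (aromatic): no H
  2 × C: no H
  1 × O: no H
  Total hydrogens = 32.
Molecular formula: C24H32O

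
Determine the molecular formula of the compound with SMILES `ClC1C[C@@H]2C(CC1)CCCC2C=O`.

Heavy atoms from the SMILES: 11 C, 1 Cl, 1 O.
Implicit hydrogens by atom environment:
  6 × C: 2 H each → 12
  5 × C: 1 H each → 5
  1 × Cl: no H
  1 × O: no H
  Total hydrogens = 17.
Molecular formula: C11H17ClO

C11H17ClO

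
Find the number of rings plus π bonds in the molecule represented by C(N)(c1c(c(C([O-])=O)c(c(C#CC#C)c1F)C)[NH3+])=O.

10

Molecular formula from the SMILES: C13H9FN2O3.
DoU = (2C + 2 + N − H − X)/2 = (2·13 + 2 + 2 − 9 − 1)/2 = 20/2 = 10.
(Structurally: 1 ring(s) + 9 π bond(s) = 10.)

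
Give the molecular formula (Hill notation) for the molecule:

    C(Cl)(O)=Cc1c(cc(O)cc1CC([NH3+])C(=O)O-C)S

C12H15ClNO4S+

Heavy atoms from the SMILES: 12 C, 1 Cl, 1 N, 4 O, 1 S.
Implicit hydrogens by atom environment:
  4 × C (aromatic): no H
  2 × C (aromatic): 1 H each → 2
  2 × C: 1 H each → 2
  2 × C: no H
  2 × O: 1 H each → 2
  2 × O: no H
  1 × C: 3 H
  1 × C: 2 H
  1 × Cl: no H
  1 × N (charge +1): 3 H
  1 × S: 1 H
  Total hydrogens = 15.
Net charge +1.
Molecular formula: C12H15ClNO4S+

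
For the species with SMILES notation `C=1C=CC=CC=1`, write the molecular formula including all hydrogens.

C6H6

Heavy atoms from the SMILES: 6 C.
Implicit hydrogens by atom environment:
  6 × C (aromatic): 1 H each → 6
  Total hydrogens = 6.
Molecular formula: C6H6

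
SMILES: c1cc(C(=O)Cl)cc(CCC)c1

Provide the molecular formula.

C10H11ClO

Heavy atoms from the SMILES: 10 C, 1 Cl, 1 O.
Implicit hydrogens by atom environment:
  4 × C (aromatic): 1 H each → 4
  2 × C: 2 H each → 4
  2 × C (aromatic): no H
  1 × C: 3 H
  1 × C: no H
  1 × Cl: no H
  1 × O: no H
  Total hydrogens = 11.
Molecular formula: C10H11ClO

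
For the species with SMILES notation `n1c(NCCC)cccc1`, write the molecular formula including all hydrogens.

Heavy atoms from the SMILES: 8 C, 2 N.
Implicit hydrogens by atom environment:
  4 × C (aromatic): 1 H each → 4
  2 × C: 2 H each → 4
  1 × C: 3 H
  1 × C (aromatic): no H
  1 × N: 1 H
  1 × N (aromatic): no H
  Total hydrogens = 12.
Molecular formula: C8H12N2

C8H12N2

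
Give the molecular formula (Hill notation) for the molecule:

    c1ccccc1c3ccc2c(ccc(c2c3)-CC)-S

Heavy atoms from the SMILES: 18 C, 1 S.
Implicit hydrogens by atom environment:
  10 × C (aromatic): 1 H each → 10
  6 × C (aromatic): no H
  1 × C: 3 H
  1 × C: 2 H
  1 × S: 1 H
  Total hydrogens = 16.
Molecular formula: C18H16S

C18H16S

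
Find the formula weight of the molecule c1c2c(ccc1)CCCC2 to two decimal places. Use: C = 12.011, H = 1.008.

Molecular formula: C10H12.
M = 10×12.011 + 12×1.008 = 132.21 g/mol.

132.21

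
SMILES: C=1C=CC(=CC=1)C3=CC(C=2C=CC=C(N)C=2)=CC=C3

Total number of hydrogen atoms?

15

Hydrogens are implicit in SMILES; fill each atom to its normal valence:
  13 × C (aromatic): 1 H each → 13
  5 × C (aromatic): no H
  1 × N: 2 H
  Total hydrogens = 15.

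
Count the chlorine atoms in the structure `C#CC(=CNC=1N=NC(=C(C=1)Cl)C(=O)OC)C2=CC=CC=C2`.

1

The symbol for chlorine appears 1 time in the SMILES.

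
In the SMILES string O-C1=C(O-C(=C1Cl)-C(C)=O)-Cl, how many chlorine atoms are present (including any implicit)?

The symbol for chlorine appears 2 times in the SMILES.

2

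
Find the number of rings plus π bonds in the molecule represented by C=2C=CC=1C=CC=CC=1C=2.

7

Molecular formula from the SMILES: C10H8.
DoU = (2C + 2 + N − H − X)/2 = (2·10 + 2 + 0 − 8 − 0)/2 = 14/2 = 7.
(Structurally: 2 ring(s) + 5 π bond(s) = 7.)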